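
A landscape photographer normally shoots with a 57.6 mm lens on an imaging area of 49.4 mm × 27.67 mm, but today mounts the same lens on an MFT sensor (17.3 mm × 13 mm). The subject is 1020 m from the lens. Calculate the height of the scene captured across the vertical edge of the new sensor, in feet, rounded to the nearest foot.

The focal length stays 57.6 mm; the relevant sensor dimension is now h = 13 mm. Object distance dₒ = 1020 m = 1.02e+06 mm.
Thin-lens field height W = h·(dₒ − f)/f = 13 × (1.02e+06 − 57.6)/57.6 ≈ 230195.333 mm = 230195.333/304.8 ft = 755.234 ft.

755 ft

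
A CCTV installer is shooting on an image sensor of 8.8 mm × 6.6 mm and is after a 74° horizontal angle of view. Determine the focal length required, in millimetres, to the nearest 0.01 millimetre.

From α = 2·arctan(w/2f) we get f = w / (2·tan(α/2)).
With w = 8.8 mm and α/2 = 37°, tan(α/2) ≈ 0.75355, so f ≈ 8.8 / 1.50711 ≈ 5.8390 mm.

5.84 mm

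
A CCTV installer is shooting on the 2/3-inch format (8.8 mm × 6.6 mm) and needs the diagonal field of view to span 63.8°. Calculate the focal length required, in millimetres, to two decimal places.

8.84 mm

Sensor diagonal = √(8.8² + 6.6²) = √121.0000 ≈ 11.0000 mm.
From α = 2·arctan(d/2f) we get f = d / (2·tan(α/2)).
With d = 11.0000 mm and α/2 = 31.9°, tan(α/2) ≈ 0.62245, so f ≈ 11.0000 / 1.24489 ≈ 8.8361 mm.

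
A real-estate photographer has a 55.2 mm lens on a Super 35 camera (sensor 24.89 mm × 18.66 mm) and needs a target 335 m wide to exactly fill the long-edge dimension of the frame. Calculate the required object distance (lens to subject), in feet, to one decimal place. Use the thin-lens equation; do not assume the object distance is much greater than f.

W: 335 m = 335000 mm.
Magnification m = w/W = dᵢ/dₒ; combined with 1/f = 1/dₒ + 1/dᵢ this gives dₒ = f·(1 + W/w).
dₒ = 55.2 mm × (1 + 335000/24.89) = 55.2 × 13460.2206 ≈ 743004.175 mm = 743004.175/304.8 ft = 2437.68 ft.

2437.7 ft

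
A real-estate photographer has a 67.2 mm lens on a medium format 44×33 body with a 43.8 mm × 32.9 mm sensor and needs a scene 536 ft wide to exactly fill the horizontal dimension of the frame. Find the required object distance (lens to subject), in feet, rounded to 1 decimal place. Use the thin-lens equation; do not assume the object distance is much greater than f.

W: 536 ft × 304.8 mm/ft = 163372.79 mm.
Magnification m = w/W = dᵢ/dₒ; combined with 1/f = 1/dₒ + 1/dᵢ this gives dₒ = f·(1 + W/w).
dₒ = 67.2 mm × (1 + 163373/43.8) = 67.2 × 3730.9725 ≈ 250721.351 mm = 250721.351/304.8 ft = 822.577 ft.

822.6 ft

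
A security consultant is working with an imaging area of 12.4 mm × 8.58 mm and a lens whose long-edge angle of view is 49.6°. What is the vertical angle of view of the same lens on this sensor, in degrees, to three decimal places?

35.460°

From the long-edge AOV: f = 12.4 / (2·tan(24.8°)) = 12.4 / 0.92413 ≈ 13.4180 mm.
Vertical AOV = 2·arctan(8.58 / (2 × 13.4180)) = 2·arctan(0.31972) ≈ 35.4601°.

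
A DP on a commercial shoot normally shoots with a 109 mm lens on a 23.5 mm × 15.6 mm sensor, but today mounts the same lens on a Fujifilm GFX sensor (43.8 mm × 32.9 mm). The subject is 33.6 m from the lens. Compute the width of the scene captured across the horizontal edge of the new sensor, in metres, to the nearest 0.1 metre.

The focal length stays 109 mm; the relevant sensor dimension is now w = 43.8 mm. Object distance dₒ = 33.6 m = 33600 mm.
Thin-lens field width W = w·(dₒ − f)/f = 43.8 × (33600 − 109)/109 ≈ 13457.851 mm = 13.4579 m.

13.5 m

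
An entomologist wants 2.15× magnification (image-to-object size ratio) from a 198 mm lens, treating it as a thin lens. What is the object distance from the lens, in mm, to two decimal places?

290.09 mm

With m = dᵢ/dₒ and 1/f = 1/dₒ + 1/dᵢ, substituting dᵢ = m·dₒ gives 1/f = (1 + 1/m)/dₒ, hence dₒ = f·(1 + 1/m).
dₒ = 198 × (1 + 1/2.15) = 198 × 1.46512 ≈ 290.093 mm.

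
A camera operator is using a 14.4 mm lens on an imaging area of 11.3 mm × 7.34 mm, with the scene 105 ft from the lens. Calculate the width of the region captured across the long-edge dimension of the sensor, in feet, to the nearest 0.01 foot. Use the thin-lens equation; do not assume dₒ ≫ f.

82.36 ft

dₒ: 105 ft × 304.8 mm/ft = 32004.00 mm.
Similar triangles through the lens centre give W/dₒ = w/dᵢ; with 1/f = 1/dₒ + 1/dᵢ this gives W = w·(dₒ − f)/f.
W = 11.3 mm × (32004 − 14.4) / 14.4 = 11.3 × 2221.4999 ≈ 25102.949 mm = 25102.949/304.8 ft = 82.3588 ft.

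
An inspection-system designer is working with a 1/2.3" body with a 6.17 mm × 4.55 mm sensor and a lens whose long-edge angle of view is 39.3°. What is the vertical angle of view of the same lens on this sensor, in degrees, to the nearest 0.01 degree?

From the long-edge AOV: f = 6.17 / (2·tan(19.65°)) = 6.17 / 0.71414 ≈ 8.6398 mm.
Vertical AOV = 2·arctan(4.55 / (2 × 8.6398)) = 2·arctan(0.26332) ≈ 29.5040°.

29.50°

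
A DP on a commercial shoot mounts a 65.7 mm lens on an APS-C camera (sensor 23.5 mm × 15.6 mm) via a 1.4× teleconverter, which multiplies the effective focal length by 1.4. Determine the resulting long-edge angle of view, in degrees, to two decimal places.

14.56°

Effective focal length f = 65.7 × 1.4 = 91.98 mm.
α = 2·arctan(23.5 / (2 × 91.98)) = 2·arctan(0.12775) ≈ 14.5597°.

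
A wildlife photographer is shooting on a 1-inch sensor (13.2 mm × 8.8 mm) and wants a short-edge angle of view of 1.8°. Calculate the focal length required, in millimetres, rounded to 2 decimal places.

From α = 2·arctan(h/2f) we get f = h / (2·tan(α/2)).
With h = 8.8 mm and α/2 = 0.9°, tan(α/2) ≈ 0.01571, so f ≈ 8.8 / 0.03142 ≈ 280.0897 mm.

280.09 mm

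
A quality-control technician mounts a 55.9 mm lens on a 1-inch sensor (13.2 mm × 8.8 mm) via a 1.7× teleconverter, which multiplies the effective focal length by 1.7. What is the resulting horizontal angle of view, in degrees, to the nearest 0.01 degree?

7.95°

Effective focal length f = 55.9 × 1.7 = 95.03 mm.
α = 2·arctan(13.2 / (2 × 95.03)) = 2·arctan(0.06945) ≈ 7.9458°.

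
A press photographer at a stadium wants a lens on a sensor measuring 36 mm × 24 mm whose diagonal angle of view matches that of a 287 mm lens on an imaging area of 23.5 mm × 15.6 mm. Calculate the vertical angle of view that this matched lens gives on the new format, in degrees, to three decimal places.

Sensor diagonal = √(23.5² + 15.6²) = √795.6100 ≈ 28.2066 mm.
Sensor diagonal = √(36² + 24²) = √1872.0000 ≈ 43.2666 mm.
Equal diagonal AOV ⇒ f₂ = f₁ · 43.2666/28.2066 = 287 × 1.53392 ≈ 440.2351 mm.
Vertical AOV on the new format = 2·arctan(24 / (2 × 440.2351)) = 2·arctan(0.02726) ≈ 3.1228°.

3.123°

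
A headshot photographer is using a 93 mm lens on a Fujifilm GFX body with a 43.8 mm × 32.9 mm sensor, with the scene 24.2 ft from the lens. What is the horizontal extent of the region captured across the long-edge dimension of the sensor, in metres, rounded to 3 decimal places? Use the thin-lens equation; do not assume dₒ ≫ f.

3.430 m

dₒ: 24.2 ft × 304.8 mm/ft = 7376.16 mm.
Similar triangles through the lens centre give W/dₒ = w/dᵢ; with 1/f = 1/dₒ + 1/dᵢ this gives W = w·(dₒ − f)/f.
W = 43.8 mm × (7376.16 − 93) / 93 = 43.8 × 78.3135 ≈ 3430.133 mm = 3.43013 m.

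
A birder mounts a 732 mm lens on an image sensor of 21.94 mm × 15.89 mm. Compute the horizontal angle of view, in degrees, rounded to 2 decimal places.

1.72°

Angle of view α = 2·arctan(w/2f) with w = 21.94 mm and f = 732 mm.
w/2f = 0.01499; arctan(0.01499) ≈ 0.8586°, so α ≈ 1.7172°.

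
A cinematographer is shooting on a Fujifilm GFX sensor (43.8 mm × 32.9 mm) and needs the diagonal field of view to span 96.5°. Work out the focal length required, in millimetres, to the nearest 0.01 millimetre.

Sensor diagonal = √(43.8² + 32.9²) = √3000.8500 ≈ 54.7800 mm.
From α = 2·arctan(d/2f) we get f = d / (2·tan(α/2)).
With d = 54.7800 mm and α/2 = 48.25°, tan(α/2) ≈ 1.12041, so f ≈ 54.7800 / 2.24081 ≈ 24.4465 mm.

24.45 mm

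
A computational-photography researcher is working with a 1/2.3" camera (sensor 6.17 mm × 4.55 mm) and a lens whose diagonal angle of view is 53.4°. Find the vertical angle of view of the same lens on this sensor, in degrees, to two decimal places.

33.24°

Sensor diagonal = √(6.17² + 4.55²) = √58.7714 ≈ 7.6663 mm.
From the diagonal AOV: f = 7.6663 / (2·tan(26.7°)) = 7.6663 / 1.00590 ≈ 7.6213 mm.
Vertical AOV = 2·arctan(4.55 / (2 × 7.6213)) = 2·arctan(0.29850) ≈ 33.2412°.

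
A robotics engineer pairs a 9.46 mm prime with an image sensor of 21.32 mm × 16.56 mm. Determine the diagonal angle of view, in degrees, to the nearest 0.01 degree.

109.95°

Sensor diagonal = √(21.32² + 16.56²) = √728.7760 ≈ 26.9959 mm.
Angle of view α = 2·arctan(d/2f) with d = 26.9959 mm and f = 9.46 mm.
d/2f = 1.42684; arctan(1.42684) ≈ 54.9754°, so α ≈ 109.9507°.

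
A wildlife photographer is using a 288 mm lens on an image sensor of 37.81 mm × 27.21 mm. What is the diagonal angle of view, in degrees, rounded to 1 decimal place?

Sensor diagonal = √(37.81² + 27.21²) = √2169.9802 ≈ 46.5830 mm.
Angle of view α = 2·arctan(d/2f) with d = 46.5830 mm and f = 288 mm.
d/2f = 0.08087; arctan(0.08087) ≈ 4.6236°, so α ≈ 9.2473°.

9.2°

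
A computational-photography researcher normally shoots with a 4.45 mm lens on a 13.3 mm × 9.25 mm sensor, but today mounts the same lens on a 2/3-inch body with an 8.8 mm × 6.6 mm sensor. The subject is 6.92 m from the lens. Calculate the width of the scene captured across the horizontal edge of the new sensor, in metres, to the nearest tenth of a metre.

13.7 m

The focal length stays 4.45 mm; the relevant sensor dimension is now w = 8.8 mm. Object distance dₒ = 6.92 m = 6920 mm.
Thin-lens field width W = w·(dₒ − f)/f = 8.8 × (6920 − 4.45)/4.45 ≈ 13675.694 mm = 13.6757 m.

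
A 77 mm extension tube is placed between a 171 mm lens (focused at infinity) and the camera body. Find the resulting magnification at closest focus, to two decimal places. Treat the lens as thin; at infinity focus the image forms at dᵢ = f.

0.45×

The tube moves the image plane from f to f + e, so dᵢ = 171 + 77 = 248 mm. Focus is achieved when 1/f = 1/dₒ + 1/dᵢ, giving dₒ = 1/(1/f − 1/(f+e)).
Magnification m = dᵢ/dₒ = (f+e)·(1/f − 1/(f+e)) = e/f = 77/171 ≈ 0.4503.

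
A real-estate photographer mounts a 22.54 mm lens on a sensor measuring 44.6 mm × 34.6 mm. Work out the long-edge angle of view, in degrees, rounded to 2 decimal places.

Angle of view α = 2·arctan(w/2f) with w = 44.6 mm and f = 22.54 mm.
w/2f = 0.98935; arctan(0.98935) ≈ 44.6933°, so α ≈ 89.3867°.

89.39°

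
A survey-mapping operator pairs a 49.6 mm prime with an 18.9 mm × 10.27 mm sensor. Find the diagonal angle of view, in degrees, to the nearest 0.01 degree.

Sensor diagonal = √(18.9² + 10.27²) = √462.6829 ≈ 21.5101 mm.
Angle of view α = 2·arctan(d/2f) with d = 21.5101 mm and f = 49.6 mm.
d/2f = 0.21684; arctan(0.21684) ≈ 12.2344°, so α ≈ 24.4687°.

24.47°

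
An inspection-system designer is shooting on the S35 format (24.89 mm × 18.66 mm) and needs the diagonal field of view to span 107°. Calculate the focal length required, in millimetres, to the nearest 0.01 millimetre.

Sensor diagonal = √(24.89² + 18.66²) = √967.7077 ≈ 31.1080 mm.
From α = 2·arctan(d/2f) we get f = d / (2·tan(α/2)).
With d = 31.1080 mm and α/2 = 53.5°, tan(α/2) ≈ 1.35142, so f ≈ 31.1080 / 2.70284 ≈ 11.5094 mm.

11.51 mm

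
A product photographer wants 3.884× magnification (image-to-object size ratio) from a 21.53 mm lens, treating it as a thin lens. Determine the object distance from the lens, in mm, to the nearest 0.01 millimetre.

With m = dᵢ/dₒ and 1/f = 1/dₒ + 1/dᵢ, substituting dᵢ = m·dₒ gives 1/f = (1 + 1/m)/dₒ, hence dₒ = f·(1 + 1/m).
dₒ = 21.53 × (1 + 1/3.884) = 21.53 × 1.25747 ≈ 27.073 mm.

27.07 mm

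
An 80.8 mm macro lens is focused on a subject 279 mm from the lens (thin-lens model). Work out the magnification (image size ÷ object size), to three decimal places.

0.408×

Thin lens: 1/f = 1/dₒ + 1/dᵢ → 1/dᵢ = 1/80.8 − 1/279 = 0.0087920 mm⁻¹, so dᵢ ≈ 113.7397 mm.
Magnification m = dᵢ/dₒ = 113.7397/279 ≈ 0.40767.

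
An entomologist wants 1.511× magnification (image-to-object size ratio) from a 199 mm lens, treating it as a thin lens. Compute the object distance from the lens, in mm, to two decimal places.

With m = dᵢ/dₒ and 1/f = 1/dₒ + 1/dᵢ, substituting dᵢ = m·dₒ gives 1/f = (1 + 1/m)/dₒ, hence dₒ = f·(1 + 1/m).
dₒ = 199 × (1 + 1/1.511) = 199 × 1.66181 ≈ 330.701 mm.

330.70 mm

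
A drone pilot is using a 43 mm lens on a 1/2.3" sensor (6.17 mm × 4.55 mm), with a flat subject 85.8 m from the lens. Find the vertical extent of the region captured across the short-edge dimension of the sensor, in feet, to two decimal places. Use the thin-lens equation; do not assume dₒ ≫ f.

29.77 ft

dₒ: 85.8 m = 85800 mm.
Similar triangles through the lens centre give W/dₒ = h/dᵢ; with 1/f = 1/dₒ + 1/dᵢ this gives W = h·(dₒ − f)/f.
W = 4.55 mm × (85800 − 43) / 43 = 4.55 × 1994.3488 ≈ 9074.287 mm = 9074.287/304.8 ft = 29.7713 ft.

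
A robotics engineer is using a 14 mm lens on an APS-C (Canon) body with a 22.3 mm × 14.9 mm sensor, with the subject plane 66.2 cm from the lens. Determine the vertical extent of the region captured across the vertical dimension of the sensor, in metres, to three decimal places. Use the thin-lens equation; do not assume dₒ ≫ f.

0.690 m

dₒ: 66.2 cm = 662 mm.
Similar triangles through the lens centre give W/dₒ = h/dᵢ; with 1/f = 1/dₒ + 1/dᵢ this gives W = h·(dₒ − f)/f.
W = 14.9 mm × (662 − 14) / 14 = 14.9 × 46.2857 ≈ 689.657 mm = 0.689657 m.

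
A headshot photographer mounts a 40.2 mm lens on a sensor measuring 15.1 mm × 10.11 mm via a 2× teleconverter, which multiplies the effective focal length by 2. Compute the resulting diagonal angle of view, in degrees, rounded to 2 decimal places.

Effective focal length f = 40.2 × 2 = 80.4 mm.
Sensor diagonal = √(15.1² + 10.11²) = √330.2221 ≈ 18.1720 mm.
α = 2·arctan(18.172 / (2 × 80.4)) = 2·arctan(0.11301) ≈ 12.8953°.

12.90°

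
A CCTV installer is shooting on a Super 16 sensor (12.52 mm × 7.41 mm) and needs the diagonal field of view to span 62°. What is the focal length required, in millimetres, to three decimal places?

Sensor diagonal = √(12.52² + 7.41²) = √211.6585 ≈ 14.5485 mm.
From α = 2·arctan(d/2f) we get f = d / (2·tan(α/2)).
With d = 14.5485 mm and α/2 = 31°, tan(α/2) ≈ 0.60086, so f ≈ 14.5485 / 1.20172 ≈ 12.1064 mm.

12.106 mm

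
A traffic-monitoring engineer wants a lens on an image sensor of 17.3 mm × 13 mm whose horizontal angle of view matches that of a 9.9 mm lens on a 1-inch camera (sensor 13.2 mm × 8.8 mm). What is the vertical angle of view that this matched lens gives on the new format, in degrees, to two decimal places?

Equal horizontal AOV ⇒ f₂ = f₁ · 17.3/13.2 = 9.9 × 1.31061 ≈ 12.9750 mm.
Vertical AOV on the new format = 2·arctan(13 / (2 × 12.9750)) = 2·arctan(0.50096) ≈ 53.2184°.

53.22°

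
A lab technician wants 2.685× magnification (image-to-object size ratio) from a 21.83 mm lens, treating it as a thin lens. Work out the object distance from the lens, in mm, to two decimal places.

29.96 mm

With m = dᵢ/dₒ and 1/f = 1/dₒ + 1/dᵢ, substituting dᵢ = m·dₒ gives 1/f = (1 + 1/m)/dₒ, hence dₒ = f·(1 + 1/m).
dₒ = 21.83 × (1 + 1/2.685) = 21.83 × 1.37244 ≈ 29.960 mm.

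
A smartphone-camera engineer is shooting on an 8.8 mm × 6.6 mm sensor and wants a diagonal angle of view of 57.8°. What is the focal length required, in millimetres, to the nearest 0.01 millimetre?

9.96 mm

Sensor diagonal = √(8.8² + 6.6²) = √121.0000 ≈ 11.0000 mm.
From α = 2·arctan(d/2f) we get f = d / (2·tan(α/2)).
With d = 11.0000 mm and α/2 = 28.9°, tan(α/2) ≈ 0.55203, so f ≈ 11.0000 / 1.10406 ≈ 9.9632 mm.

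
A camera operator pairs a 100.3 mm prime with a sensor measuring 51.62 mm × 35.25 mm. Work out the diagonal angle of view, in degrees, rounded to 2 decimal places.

Sensor diagonal = √(51.62² + 35.25²) = √3907.1869 ≈ 62.5075 mm.
Angle of view α = 2·arctan(d/2f) with d = 62.5075 mm and f = 100.3 mm.
d/2f = 0.31160; arctan(0.31160) ≈ 17.3072°, so α ≈ 34.6143°.

34.61°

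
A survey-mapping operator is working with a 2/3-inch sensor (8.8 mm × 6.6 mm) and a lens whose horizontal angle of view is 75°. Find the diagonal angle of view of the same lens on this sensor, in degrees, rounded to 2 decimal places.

87.61°

From the horizontal AOV: f = 8.8 / (2·tan(37.5°)) = 8.8 / 1.53465 ≈ 5.7342 mm.
Sensor diagonal = √(8.8² + 6.6²) = √121.0000 ≈ 11.0000 mm.
Diagonal AOV = 2·arctan(11.0000 / (2 × 5.7342)) = 2·arctan(0.95916) ≈ 87.6115°.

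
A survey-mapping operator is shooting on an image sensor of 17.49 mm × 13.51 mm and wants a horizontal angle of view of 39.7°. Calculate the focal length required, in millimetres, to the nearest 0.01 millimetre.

From α = 2·arctan(w/2f) we get f = w / (2·tan(α/2)).
With w = 17.49 mm and α/2 = 19.85°, tan(α/2) ≈ 0.36101, so f ≈ 17.49 / 0.72202 ≈ 24.2238 mm.

24.22 mm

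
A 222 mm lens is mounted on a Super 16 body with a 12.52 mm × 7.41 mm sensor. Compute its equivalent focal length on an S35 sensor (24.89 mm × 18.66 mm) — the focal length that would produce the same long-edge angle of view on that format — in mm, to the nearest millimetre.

Equal angle of view means equal width/f ratio, so f₂ = f₁ · (width₂/width₁) = 222 × 24.89/12.52.
f₂ = 222 × 1.98802 ≈ 441.340 mm.

441 mm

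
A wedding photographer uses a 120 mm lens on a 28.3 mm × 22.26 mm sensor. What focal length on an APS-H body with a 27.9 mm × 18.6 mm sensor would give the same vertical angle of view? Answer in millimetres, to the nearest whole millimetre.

Equal angle of view means equal height/f ratio, so f₂ = f₁ · (height₂/height₁) = 120 × 18.6/22.26.
f₂ = 120 × 0.83558 ≈ 100.270 mm.

100 mm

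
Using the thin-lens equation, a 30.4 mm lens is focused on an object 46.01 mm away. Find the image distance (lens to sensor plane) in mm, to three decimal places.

89.603 mm

1/dᵢ = 1/f − 1/dₒ = 1/30.4 − 1/46.01 = 0.0111603 mm⁻¹.
dᵢ = 1/0.0111603 ≈ 89.6031 mm.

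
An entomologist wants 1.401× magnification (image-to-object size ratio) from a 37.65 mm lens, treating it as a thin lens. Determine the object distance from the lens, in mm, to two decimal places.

With m = dᵢ/dₒ and 1/f = 1/dₒ + 1/dᵢ, substituting dᵢ = m·dₒ gives 1/f = (1 + 1/m)/dₒ, hence dₒ = f·(1 + 1/m).
dₒ = 37.65 × (1 + 1/1.401) = 37.65 × 1.71378 ≈ 64.524 mm.

64.52 mm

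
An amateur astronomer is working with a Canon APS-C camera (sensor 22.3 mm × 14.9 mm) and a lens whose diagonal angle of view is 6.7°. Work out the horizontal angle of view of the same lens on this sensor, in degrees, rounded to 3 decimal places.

Sensor diagonal = √(22.3² + 14.9²) = √719.3000 ≈ 26.8198 mm.
From the diagonal AOV: f = 26.8198 / (2·tan(3.35°)) = 26.8198 / 0.11707 ≈ 229.0908 mm.
Horizontal AOV = 2·arctan(22.3 / (2 × 229.0908)) = 2·arctan(0.04867) ≈ 5.5728°.

5.573°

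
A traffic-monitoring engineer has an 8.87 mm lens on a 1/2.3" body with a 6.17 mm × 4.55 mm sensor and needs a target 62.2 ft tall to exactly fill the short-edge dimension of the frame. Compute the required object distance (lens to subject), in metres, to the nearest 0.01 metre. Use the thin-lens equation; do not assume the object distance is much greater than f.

W: 62.2 ft × 304.8 mm/ft = 18958.56 mm.
Magnification m = h/W = dᵢ/dₒ; combined with 1/f = 1/dₒ + 1/dᵢ this gives dₒ = f·(1 + W/h).
dₒ = 8.87 mm × (1 + 18958.6/4.55) = 8.87 × 4167.7164 ≈ 36967.644 mm = 36.9676 m.

36.97 m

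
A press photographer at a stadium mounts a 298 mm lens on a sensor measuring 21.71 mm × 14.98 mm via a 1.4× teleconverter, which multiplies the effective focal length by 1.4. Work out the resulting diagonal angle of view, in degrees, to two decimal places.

Effective focal length f = 298 × 1.4 = 417.2 mm.
Sensor diagonal = √(21.71² + 14.98²) = √695.7245 ≈ 26.3766 mm.
α = 2·arctan(26.377 / (2 × 417.2)) = 2·arctan(0.03161) ≈ 3.6212°.

3.62°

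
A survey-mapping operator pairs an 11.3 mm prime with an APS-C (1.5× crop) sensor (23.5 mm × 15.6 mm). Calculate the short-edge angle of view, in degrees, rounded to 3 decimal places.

Angle of view α = 2·arctan(h/2f) with h = 15.6 mm and f = 11.3 mm.
h/2f = 0.69027; arctan(0.69027) ≈ 34.6160°, so α ≈ 69.2320°.

69.232°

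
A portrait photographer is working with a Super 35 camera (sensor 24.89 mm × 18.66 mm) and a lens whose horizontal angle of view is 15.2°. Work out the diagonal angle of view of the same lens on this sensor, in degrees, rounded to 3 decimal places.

From the horizontal AOV: f = 24.89 / (2·tan(7.6°)) = 24.89 / 0.26686 ≈ 93.2709 mm.
Sensor diagonal = √(24.89² + 18.66²) = √967.7077 ≈ 31.1080 mm.
Diagonal AOV = 2·arctan(31.1080 / (2 × 93.2709)) = 2·arctan(0.16676) ≈ 18.9352°.

18.935°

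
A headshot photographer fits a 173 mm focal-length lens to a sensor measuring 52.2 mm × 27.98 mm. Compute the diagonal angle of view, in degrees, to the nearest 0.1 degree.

Sensor diagonal = √(52.2² + 27.98²) = √3507.7204 ≈ 59.2260 mm.
Angle of view α = 2·arctan(d/2f) with d = 59.2260 mm and f = 173 mm.
d/2f = 0.17117; arctan(0.17117) ≈ 9.7134°, so α ≈ 19.4268°.

19.4°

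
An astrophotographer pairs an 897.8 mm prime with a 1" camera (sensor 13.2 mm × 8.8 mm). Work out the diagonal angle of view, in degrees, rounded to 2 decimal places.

Sensor diagonal = √(13.2² + 8.8²) = √251.6800 ≈ 15.8644 mm.
Angle of view α = 2·arctan(d/2f) with d = 15.8644 mm and f = 897.8 mm.
d/2f = 0.00884; arctan(0.00884) ≈ 0.5062°, so α ≈ 1.0124°.

1.01°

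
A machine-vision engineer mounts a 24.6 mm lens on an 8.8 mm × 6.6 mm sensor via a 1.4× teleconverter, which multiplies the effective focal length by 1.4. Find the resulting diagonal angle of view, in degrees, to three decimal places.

Effective focal length f = 24.6 × 1.4 = 34.44 mm.
Sensor diagonal = √(8.8² + 6.6²) = √121.0000 ≈ 11.0000 mm.
α = 2·arctan(11.000 / (2 × 34.44)) = 2·arctan(0.15970) ≈ 18.1468°.

18.147°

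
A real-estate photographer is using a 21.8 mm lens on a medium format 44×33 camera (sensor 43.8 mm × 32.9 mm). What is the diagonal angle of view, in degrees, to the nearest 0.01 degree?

102.97°

Sensor diagonal = √(43.8² + 32.9²) = √3000.8500 ≈ 54.7800 mm.
Angle of view α = 2·arctan(d/2f) with d = 54.7800 mm and f = 21.8 mm.
d/2f = 1.25642; arctan(1.25642) ≈ 51.4833°, so α ≈ 102.9667°.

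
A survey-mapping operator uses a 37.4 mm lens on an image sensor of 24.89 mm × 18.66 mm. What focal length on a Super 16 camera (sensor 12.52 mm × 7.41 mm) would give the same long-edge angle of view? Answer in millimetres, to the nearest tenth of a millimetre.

Equal angle of view means equal width/f ratio, so f₂ = f₁ · (width₂/width₁) = 37.4 × 12.52/24.89.
f₂ = 37.4 × 0.50301 ≈ 18.813 mm.

18.8 mm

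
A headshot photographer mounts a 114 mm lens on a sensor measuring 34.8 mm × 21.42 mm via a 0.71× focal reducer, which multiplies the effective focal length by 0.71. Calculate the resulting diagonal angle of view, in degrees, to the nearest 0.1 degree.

Effective focal length f = 114 × 0.71 = 80.94 mm.
Sensor diagonal = √(34.8² + 21.42²) = √1669.8564 ≈ 40.8639 mm.
α = 2·arctan(40.864 / (2 × 80.94)) = 2·arctan(0.25243) ≈ 28.3348°.

28.3°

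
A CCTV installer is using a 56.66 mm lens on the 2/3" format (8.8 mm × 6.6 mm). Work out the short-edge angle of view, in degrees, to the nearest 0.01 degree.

Angle of view α = 2·arctan(h/2f) with h = 6.6 mm and f = 56.66 mm.
h/2f = 0.05824; arctan(0.05824) ≈ 3.3333°, so α ≈ 6.6665°.

6.67°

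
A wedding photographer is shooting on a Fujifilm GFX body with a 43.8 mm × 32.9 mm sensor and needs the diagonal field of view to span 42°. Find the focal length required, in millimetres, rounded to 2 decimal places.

71.35 mm

Sensor diagonal = √(43.8² + 32.9²) = √3000.8500 ≈ 54.7800 mm.
From α = 2·arctan(d/2f) we get f = d / (2·tan(α/2)).
With d = 54.7800 mm and α/2 = 21°, tan(α/2) ≈ 0.38386, so f ≈ 54.7800 / 0.76773 ≈ 71.3534 mm.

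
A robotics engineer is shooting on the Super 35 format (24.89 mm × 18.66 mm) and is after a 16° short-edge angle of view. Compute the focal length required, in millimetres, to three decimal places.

From α = 2·arctan(h/2f) we get f = h / (2·tan(α/2)).
With h = 18.66 mm and α/2 = 8°, tan(α/2) ≈ 0.14054, so f ≈ 18.66 / 0.28108 ≈ 66.3864 mm.

66.386 mm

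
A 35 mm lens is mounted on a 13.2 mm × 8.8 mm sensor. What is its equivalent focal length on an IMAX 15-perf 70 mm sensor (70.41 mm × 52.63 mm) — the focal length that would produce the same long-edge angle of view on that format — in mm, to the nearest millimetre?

Equal angle of view means equal width/f ratio, so f₂ = f₁ · (width₂/width₁) = 35 × 70.41/13.2.
f₂ = 35 × 5.33409 ≈ 186.693 mm.

187 mm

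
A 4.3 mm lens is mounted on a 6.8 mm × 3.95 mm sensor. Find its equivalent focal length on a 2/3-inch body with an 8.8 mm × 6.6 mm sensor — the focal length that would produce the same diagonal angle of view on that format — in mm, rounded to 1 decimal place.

Sensor diagonal = √(6.8² + 3.95²) = √61.8425 ≈ 7.8640 mm.
Sensor diagonal = √(8.8² + 6.6²) = √121.0000 ≈ 11.0000 mm.
Equal angle of view means equal diagonal/f ratio, so f₂ = f₁ · (diagonal₂/diagonal₁) = 4.3 × 11.0000/7.8640.
f₂ = 4.3 × 1.39878 ≈ 6.015 mm.

6.0 mm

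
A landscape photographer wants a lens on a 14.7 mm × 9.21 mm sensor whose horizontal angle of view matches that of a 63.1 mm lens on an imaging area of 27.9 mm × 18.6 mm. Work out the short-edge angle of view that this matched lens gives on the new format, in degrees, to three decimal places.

Equal horizontal AOV ⇒ f₂ = f₁ · 14.7/27.9 = 63.1 × 0.52688 ≈ 33.2462 mm.
Short-edge AOV on the new format = 2·arctan(9.21 / (2 × 33.2462)) = 2·arctan(0.13851) ≈ 15.7719°.

15.772°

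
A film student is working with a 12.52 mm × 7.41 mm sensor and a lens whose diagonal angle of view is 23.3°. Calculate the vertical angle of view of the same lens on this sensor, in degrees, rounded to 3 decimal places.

Sensor diagonal = √(12.52² + 7.41²) = √211.6585 ≈ 14.5485 mm.
From the diagonal AOV: f = 14.5485 / (2·tan(11.65°)) = 14.5485 / 0.41236 ≈ 35.2810 mm.
Vertical AOV = 2·arctan(7.41 / (2 × 35.2810)) = 2·arctan(0.10501) ≈ 11.9898°.

11.990°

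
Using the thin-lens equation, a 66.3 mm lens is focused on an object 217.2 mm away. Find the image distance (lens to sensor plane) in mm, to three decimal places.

95.430 mm

1/dᵢ = 1/f − 1/dₒ = 1/66.3 − 1/217.2 = 0.0104789 mm⁻¹.
dᵢ = 1/0.0104789 ≈ 95.4298 mm.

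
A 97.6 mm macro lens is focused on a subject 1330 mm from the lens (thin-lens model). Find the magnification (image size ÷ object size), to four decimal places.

Thin lens: 1/f = 1/dₒ + 1/dᵢ → 1/dᵢ = 1/97.6 − 1/1330 = 0.0094940 mm⁻¹, so dᵢ ≈ 105.3294 mm.
Magnification m = dᵢ/dₒ = 105.3294/1330 ≈ 0.07920.

0.0792×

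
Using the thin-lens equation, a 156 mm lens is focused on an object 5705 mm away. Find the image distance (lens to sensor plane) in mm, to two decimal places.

1/dᵢ = 1/f − 1/dₒ = 1/156 − 1/5705 = 0.0062350 mm⁻¹.
dᵢ = 1/0.0062350 ≈ 160.3857 mm.

160.39 mm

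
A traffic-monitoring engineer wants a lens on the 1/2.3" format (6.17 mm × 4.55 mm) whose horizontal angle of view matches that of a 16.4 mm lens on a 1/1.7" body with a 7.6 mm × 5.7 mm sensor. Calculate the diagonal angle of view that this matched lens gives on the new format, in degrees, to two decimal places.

32.12°

Equal horizontal AOV ⇒ f₂ = f₁ · 6.17/7.6 = 16.4 × 0.81184 ≈ 13.3142 mm.
Sensor diagonal = √(6.17² + 4.55²) = √58.7714 ≈ 7.6663 mm.
Diagonal AOV on the new format = 2·arctan(7.6663 / (2 × 13.3142)) = 2·arctan(0.28790) ≈ 32.1219°.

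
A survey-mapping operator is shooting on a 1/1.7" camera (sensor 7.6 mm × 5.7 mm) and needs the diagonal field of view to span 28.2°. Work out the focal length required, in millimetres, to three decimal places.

Sensor diagonal = √(7.6² + 5.7²) = √90.2500 ≈ 9.5000 mm.
From α = 2·arctan(d/2f) we get f = d / (2·tan(α/2)).
With d = 9.5000 mm and α/2 = 14.1°, tan(α/2) ≈ 0.25118, so f ≈ 9.5000 / 0.50237 ≈ 18.9105 mm.

18.911 mm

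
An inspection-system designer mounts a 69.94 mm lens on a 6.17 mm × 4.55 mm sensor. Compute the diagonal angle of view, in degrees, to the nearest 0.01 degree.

6.27°

Sensor diagonal = √(6.17² + 4.55²) = √58.7714 ≈ 7.6663 mm.
Angle of view α = 2·arctan(d/2f) with d = 7.6663 mm and f = 69.94 mm.
d/2f = 0.05481; arctan(0.05481) ≈ 3.1370°, so α ≈ 6.2740°.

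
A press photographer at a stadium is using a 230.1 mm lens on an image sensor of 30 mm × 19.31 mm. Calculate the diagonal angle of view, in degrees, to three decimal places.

Sensor diagonal = √(30² + 19.31²) = √1272.8761 ≈ 35.6774 mm.
Angle of view α = 2·arctan(d/2f) with d = 35.6774 mm and f = 230.1 mm.
d/2f = 0.07753; arctan(0.07753) ≈ 4.4330°, so α ≈ 8.8661°.

8.866°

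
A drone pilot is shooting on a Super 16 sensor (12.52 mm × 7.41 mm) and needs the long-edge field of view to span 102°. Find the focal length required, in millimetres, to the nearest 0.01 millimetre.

5.07 mm

From α = 2·arctan(w/2f) we get f = w / (2·tan(α/2)).
With w = 12.52 mm and α/2 = 51°, tan(α/2) ≈ 1.23490, so f ≈ 12.52 / 2.46979 ≈ 5.0692 mm.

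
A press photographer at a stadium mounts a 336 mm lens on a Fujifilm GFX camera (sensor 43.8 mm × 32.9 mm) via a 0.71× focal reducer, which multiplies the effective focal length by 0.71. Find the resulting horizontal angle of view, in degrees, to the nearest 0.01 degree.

10.49°

Effective focal length f = 336 × 0.71 = 238.56 mm.
α = 2·arctan(43.8 / (2 × 238.56)) = 2·arctan(0.09180) ≈ 10.4902°.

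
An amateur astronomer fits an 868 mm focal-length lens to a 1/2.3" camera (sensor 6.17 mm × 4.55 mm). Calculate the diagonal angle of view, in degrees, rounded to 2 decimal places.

Sensor diagonal = √(6.17² + 4.55²) = √58.7714 ≈ 7.6663 mm.
Angle of view α = 2·arctan(d/2f) with d = 7.6663 mm and f = 868 mm.
d/2f = 0.00442; arctan(0.00442) ≈ 0.2530°, so α ≈ 0.5060°.

0.51°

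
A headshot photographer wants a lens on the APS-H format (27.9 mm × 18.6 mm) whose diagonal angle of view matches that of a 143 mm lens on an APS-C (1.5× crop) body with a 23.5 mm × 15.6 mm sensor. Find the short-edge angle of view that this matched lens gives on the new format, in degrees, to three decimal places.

Sensor diagonal = √(23.5² + 15.6²) = √795.6100 ≈ 28.2066 mm.
Sensor diagonal = √(27.9² + 18.6²) = √1124.3700 ≈ 33.5316 mm.
Equal diagonal AOV ⇒ f₂ = f₁ · 33.5316/28.2066 = 143 × 1.18879 ≈ 169.9967 mm.
Short-edge AOV on the new format = 2·arctan(18.6 / (2 × 169.9967)) = 2·arctan(0.05471) ≈ 6.2627°.

6.263°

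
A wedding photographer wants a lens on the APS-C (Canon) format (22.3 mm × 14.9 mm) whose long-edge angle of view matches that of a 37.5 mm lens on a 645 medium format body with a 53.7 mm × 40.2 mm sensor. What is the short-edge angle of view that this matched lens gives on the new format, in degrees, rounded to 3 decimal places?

Equal long-edge AOV ⇒ f₂ = f₁ · 22.3/53.7 = 37.5 × 0.41527 ≈ 15.5726 mm.
Short-edge AOV on the new format = 2·arctan(14.9 / (2 × 15.5726)) = 2·arctan(0.47840) ≈ 51.1332°.

51.133°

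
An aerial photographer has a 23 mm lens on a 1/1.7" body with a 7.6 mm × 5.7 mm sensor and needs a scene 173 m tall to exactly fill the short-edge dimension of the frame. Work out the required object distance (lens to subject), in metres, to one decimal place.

698.1 m

W: 173 m = 173000 mm.
Magnification m = h/W = dᵢ/dₒ; combined with 1/f = 1/dₒ + 1/dᵢ this gives dₒ = f·(1 + W/h).
dₒ = 23 mm × (1 + 173000/5.7) = 23 × 30351.8772 ≈ 698093.175 mm = 698.093 m.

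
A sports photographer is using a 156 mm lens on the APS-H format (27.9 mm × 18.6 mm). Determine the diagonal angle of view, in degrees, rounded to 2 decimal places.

Sensor diagonal = √(27.9² + 18.6²) = √1124.3700 ≈ 33.5316 mm.
Angle of view α = 2·arctan(d/2f) with d = 33.5316 mm and f = 156 mm.
d/2f = 0.10747; arctan(0.10747) ≈ 6.1342°, so α ≈ 12.2684°.

12.27°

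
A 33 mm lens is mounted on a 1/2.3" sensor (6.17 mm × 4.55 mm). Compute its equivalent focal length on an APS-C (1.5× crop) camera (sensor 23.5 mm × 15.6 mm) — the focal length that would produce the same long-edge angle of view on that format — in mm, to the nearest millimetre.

Equal angle of view means equal width/f ratio, so f₂ = f₁ · (width₂/width₁) = 33 × 23.5/6.17.
f₂ = 33 × 3.80875 ≈ 125.689 mm.

126 mm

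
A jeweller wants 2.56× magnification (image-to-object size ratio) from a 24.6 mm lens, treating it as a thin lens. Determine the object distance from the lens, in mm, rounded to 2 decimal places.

34.21 mm

With m = dᵢ/dₒ and 1/f = 1/dₒ + 1/dᵢ, substituting dᵢ = m·dₒ gives 1/f = (1 + 1/m)/dₒ, hence dₒ = f·(1 + 1/m).
dₒ = 24.6 × (1 + 1/2.56) = 24.6 × 1.39062 ≈ 34.209 mm.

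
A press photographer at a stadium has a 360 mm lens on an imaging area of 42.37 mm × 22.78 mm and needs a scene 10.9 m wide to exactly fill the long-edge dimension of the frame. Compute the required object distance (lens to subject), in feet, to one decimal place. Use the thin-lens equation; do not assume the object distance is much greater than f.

305.0 ft

W: 10.9 m = 10900 mm.
Magnification m = w/W = dᵢ/dₒ; combined with 1/f = 1/dₒ + 1/dᵢ this gives dₒ = f·(1 + W/w).
dₒ = 360 mm × (1 + 10900/42.37) = 360 × 258.2575 ≈ 92972.698 mm = 92972.698/304.8 ft = 305.029 ft.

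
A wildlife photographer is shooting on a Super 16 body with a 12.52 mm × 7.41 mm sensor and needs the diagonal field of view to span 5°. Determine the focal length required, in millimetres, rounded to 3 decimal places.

Sensor diagonal = √(12.52² + 7.41²) = √211.6585 ≈ 14.5485 mm.
From α = 2·arctan(d/2f) we get f = d / (2·tan(α/2)).
With d = 14.5485 mm and α/2 = 2.5°, tan(α/2) ≈ 0.04366, so f ≈ 14.5485 / 0.08732 ≈ 166.6076 mm.

166.608 mm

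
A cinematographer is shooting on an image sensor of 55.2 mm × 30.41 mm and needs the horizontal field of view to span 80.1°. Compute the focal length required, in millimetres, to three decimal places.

32.834 mm

From α = 2·arctan(w/2f) we get f = w / (2·tan(α/2)).
With w = 55.2 mm and α/2 = 40.05°, tan(α/2) ≈ 0.84059, so f ≈ 55.2 / 1.68118 ≈ 32.8342 mm.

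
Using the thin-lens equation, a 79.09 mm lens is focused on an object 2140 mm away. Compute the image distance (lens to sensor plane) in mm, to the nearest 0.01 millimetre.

82.13 mm

1/dᵢ = 1/f − 1/dₒ = 1/79.09 − 1/2140 = 0.0121765 mm⁻¹.
dᵢ = 1/0.0121765 ≈ 82.1252 mm.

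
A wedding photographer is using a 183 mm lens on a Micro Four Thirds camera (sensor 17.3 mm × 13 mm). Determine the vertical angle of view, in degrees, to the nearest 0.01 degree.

4.07°

Angle of view α = 2·arctan(h/2f) with h = 13 mm and f = 183 mm.
h/2f = 0.03552; arctan(0.03552) ≈ 2.0342°, so α ≈ 4.0685°.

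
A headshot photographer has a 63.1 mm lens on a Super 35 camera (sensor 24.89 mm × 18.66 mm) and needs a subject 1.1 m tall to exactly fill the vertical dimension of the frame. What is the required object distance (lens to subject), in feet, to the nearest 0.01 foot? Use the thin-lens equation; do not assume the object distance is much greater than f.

W: 1.1 m = 1100 mm.
Magnification m = h/W = dᵢ/dₒ; combined with 1/f = 1/dₒ + 1/dᵢ this gives dₒ = f·(1 + W/h).
dₒ = 63.1 mm × (1 + 1100/18.66) = 63.1 × 59.9496 ≈ 3782.821 mm = 3782.821/304.8 ft = 12.4108 ft.

12.41 ft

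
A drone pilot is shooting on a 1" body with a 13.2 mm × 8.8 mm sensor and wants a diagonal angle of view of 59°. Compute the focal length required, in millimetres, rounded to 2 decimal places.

14.02 mm

Sensor diagonal = √(13.2² + 8.8²) = √251.6800 ≈ 15.8644 mm.
From α = 2·arctan(d/2f) we get f = d / (2·tan(α/2)).
With d = 15.8644 mm and α/2 = 29.5°, tan(α/2) ≈ 0.56577, so f ≈ 15.8644 / 1.13155 ≈ 14.0201 mm.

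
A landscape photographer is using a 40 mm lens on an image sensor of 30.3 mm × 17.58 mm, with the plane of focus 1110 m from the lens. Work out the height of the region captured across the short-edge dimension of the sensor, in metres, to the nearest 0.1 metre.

dₒ: 1110 m = 1.11e+06 mm.
Similar triangles through the lens centre give W/dₒ = h/dᵢ; with 1/f = 1/dₒ + 1/dᵢ this gives W = h·(dₒ − f)/f.
W = 17.58 mm × (1.11e+06 − 40) / 40 = 17.58 × 27749.0000 ≈ 487827.420 mm = 487.827 m.

487.8 m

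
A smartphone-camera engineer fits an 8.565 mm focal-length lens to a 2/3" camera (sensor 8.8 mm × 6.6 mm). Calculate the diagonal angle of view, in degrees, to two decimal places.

Sensor diagonal = √(8.8² + 6.6²) = √121.0000 ≈ 11.0000 mm.
Angle of view α = 2·arctan(d/2f) with d = 11.0000 mm and f = 8.565 mm.
d/2f = 0.64215; arctan(0.64215) ≈ 32.7065°, so α ≈ 65.4130°.

65.41°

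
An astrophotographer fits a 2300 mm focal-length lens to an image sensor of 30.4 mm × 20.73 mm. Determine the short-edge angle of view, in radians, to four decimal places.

0.0090 rad

Angle of view α = 2·arctan(h/2f) with h = 20.73 mm and f = 2300 mm.
h/2f = 0.00451; arctan(0.00451) ≈ 0.0045 rad, so α ≈ 0.0090 rad.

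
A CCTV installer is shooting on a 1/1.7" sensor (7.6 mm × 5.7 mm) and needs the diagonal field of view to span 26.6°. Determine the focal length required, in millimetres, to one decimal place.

Sensor diagonal = √(7.6² + 5.7²) = √90.2500 ≈ 9.5000 mm.
From α = 2·arctan(d/2f) we get f = d / (2·tan(α/2)).
With d = 9.5000 mm and α/2 = 13.3°, tan(α/2) ≈ 0.23639, so f ≈ 9.5000 / 0.47278 ≈ 20.0939 mm.

20.1 mm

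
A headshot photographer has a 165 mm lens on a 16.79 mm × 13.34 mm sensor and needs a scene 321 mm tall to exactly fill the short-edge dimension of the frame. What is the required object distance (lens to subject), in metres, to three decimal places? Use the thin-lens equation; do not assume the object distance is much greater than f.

4.135 m

Magnification m = h/W = dᵢ/dₒ; combined with 1/f = 1/dₒ + 1/dᵢ this gives dₒ = f·(1 + W/h).
dₒ = 165 mm × (1 + 321/13.34) = 165 × 25.0630 ≈ 4135.390 mm = 4.13539 m.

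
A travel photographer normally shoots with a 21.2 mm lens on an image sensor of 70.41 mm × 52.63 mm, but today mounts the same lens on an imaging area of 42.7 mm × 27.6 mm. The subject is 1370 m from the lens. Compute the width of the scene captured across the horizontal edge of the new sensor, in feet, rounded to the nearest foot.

The focal length stays 21.2 mm; the relevant sensor dimension is now w = 42.7 mm. Object distance dₒ = 1370 m = 1.37e+06 mm.
Thin-lens field width W = w·(dₒ − f)/f = 42.7 × (1.37e+06 − 21.2)/21.2 ≈ 2759344.092 mm = 2759344.092/304.8 ft = 9052.97 ft.

9053 ft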